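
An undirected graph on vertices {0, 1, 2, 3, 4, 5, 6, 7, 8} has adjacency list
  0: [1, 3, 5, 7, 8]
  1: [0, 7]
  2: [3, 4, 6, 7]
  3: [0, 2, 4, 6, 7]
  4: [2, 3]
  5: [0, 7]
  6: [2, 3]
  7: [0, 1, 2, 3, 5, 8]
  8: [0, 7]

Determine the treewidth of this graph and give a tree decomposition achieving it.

Treewidth 2.
One optimal decomposition is:
Bags: B1 = {0, 3, 7}  B2 = {0, 5, 7}  B3 = {0, 7, 8}  B4 = {2, 3, 7}  B5 = {0, 1, 7}  B6 = {2, 3, 6}  B7 = {2, 3, 4}
Tree: B1–B2, B2–B3, B1–B4, B2–B5, B4–B6, B6–B7

Every bag has size at most 3, so the width is 3 − 1 = 2 and tw(G) ≤ 2. For the lower bound, the 3 vertices {2, 3, 4} are pairwise adjacent, and any tree decomposition puts a clique entirely inside one bag — forcing width ≥ 2. The upper and lower bounds meet at 2, so that is the treewidth.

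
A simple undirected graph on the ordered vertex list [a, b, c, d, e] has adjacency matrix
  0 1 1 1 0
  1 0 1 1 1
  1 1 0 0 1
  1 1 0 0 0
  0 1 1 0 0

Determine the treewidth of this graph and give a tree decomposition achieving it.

Treewidth 2.
One optimal decomposition is:
Bags: B1 = {b, c, e}  B2 = {a, b, c}  B3 = {a, b, d}
Tree: B1–B2, B2–B3

Each bag holds 3 vertices, so the decomposition has width 2, which upper-bounds the treewidth. On the other hand G contains the 3-clique {a, b, d}. A clique must lie in a single bag of any decomposition, so no decomposition can have width below 2. Combining the bounds, tw(G) = 2.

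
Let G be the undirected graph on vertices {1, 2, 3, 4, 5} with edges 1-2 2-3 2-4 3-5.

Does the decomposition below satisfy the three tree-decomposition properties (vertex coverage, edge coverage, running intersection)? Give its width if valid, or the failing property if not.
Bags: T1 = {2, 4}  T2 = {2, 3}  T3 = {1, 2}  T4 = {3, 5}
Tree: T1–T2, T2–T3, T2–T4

Yes; width 1.

Vertex coverage: the bags together contain {1, 2, 3, 4, 5}, the full vertex set. Edge coverage: each edge of G has both endpoints in at least one bag. Running intersection: for every vertex, the bags containing it form a connected subtree. All three properties hold, so this is a valid tree decomposition of width max|bag| − 1 = 1, and hence tw(G) ≤ 1.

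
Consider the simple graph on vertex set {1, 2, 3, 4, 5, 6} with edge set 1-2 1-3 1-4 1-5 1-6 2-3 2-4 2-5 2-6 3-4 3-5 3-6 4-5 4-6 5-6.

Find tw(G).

5

A width-5 tree decomposition is:
Bags: B1 = {1, 2, 3, 4, 5, 6}
Tree: (single bag)
A single bag containing all 6 vertices is trivially a valid decomposition of width 5. For the lower bound, the 6 vertices {1, 2, 3, 4, 5, 6} are pairwise adjacent, and any tree decomposition puts a clique entirely inside one bag — forcing width ≥ 5. Combining the bounds, tw(G) = 5.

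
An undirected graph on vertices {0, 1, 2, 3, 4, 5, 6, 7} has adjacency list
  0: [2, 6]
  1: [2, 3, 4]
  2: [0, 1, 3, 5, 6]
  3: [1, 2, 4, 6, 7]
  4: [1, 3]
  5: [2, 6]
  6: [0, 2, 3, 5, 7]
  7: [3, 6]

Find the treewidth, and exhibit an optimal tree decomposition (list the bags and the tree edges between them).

Treewidth 2.
One such decomposition:
Bags: B1 = {3, 6, 7}  B2 = {2, 3, 6}  B3 = {0, 2, 6}  B4 = {2, 5, 6}  B5 = {1, 2, 3}  B6 = {1, 3, 4}
Tree: B1–B2, B2–B3, B2–B4, B2–B5, B5–B6

Each bag holds 3 vertices, so the decomposition has width 2, which upper-bounds the treewidth. For the lower bound, the 3 vertices {1, 2, 3} are pairwise adjacent, and any tree decomposition puts a clique entirely inside one bag — forcing width ≥ 2. Hence tw(G) = 2 exactly.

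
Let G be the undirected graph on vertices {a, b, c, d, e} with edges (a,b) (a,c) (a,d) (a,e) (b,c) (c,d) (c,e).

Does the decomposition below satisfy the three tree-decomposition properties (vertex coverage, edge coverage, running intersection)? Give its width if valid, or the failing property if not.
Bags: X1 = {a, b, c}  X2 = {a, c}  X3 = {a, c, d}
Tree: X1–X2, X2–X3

No — vertex e appears in no bag.

A tree decomposition must satisfy three properties: every vertex lies in some bag; for every edge, both endpoints lie together in some bag; and for every vertex, the bags containing it form a connected subtree. Here vertex e appears in no bag, so the decomposition is invalid.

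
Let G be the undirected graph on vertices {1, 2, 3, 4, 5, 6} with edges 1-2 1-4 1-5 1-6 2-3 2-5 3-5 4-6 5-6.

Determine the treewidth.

2

A width-2 tree decomposition is:
Bags: B1 = {1, 2, 5}  B2 = {2, 3, 5}  B3 = {1, 5, 6}  B4 = {1, 4, 6}
Tree: B1–B2, B1–B3, B3–B4
The largest bag has 3 vertices, giving width 2; this decomposition certifies tw(G) ≤ 2. On the other hand G contains the 3-clique {1, 4, 6}. A clique must lie in a single bag of any decomposition, so no decomposition can have width below 2. Therefore the treewidth is 2.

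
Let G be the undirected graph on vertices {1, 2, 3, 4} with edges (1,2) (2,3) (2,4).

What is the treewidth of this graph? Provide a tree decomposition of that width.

The largest bag has 2 vertices, giving width 1; this decomposition certifies tw(G) ≤ 1. G has an edge, so its treewidth is at least 1. Therefore the treewidth is 1.

Treewidth 1.
One such decomposition:
Bags: B1 = {2, 3}  B2 = {2, 4}  B3 = {1, 2}
Tree: B1–B2, B1–B3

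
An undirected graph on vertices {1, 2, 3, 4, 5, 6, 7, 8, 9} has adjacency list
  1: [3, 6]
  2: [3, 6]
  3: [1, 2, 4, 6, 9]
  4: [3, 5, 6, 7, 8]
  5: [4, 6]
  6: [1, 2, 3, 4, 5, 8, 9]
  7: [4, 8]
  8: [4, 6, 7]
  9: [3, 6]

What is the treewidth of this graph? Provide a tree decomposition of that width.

The largest bag has 3 vertices, giving width 2; this decomposition certifies tw(G) ≤ 2. For the lower bound, the 3 vertices {4, 6, 8} are pairwise adjacent, and any tree decomposition puts a clique entirely inside one bag — forcing width ≥ 2. Hence tw(G) = 2 exactly.

Treewidth 2.
Bags: B1 = {3, 6, 9}  B2 = {1, 3, 6}  B3 = {3, 4, 6}  B4 = {4, 6, 8}  B5 = {4, 5, 6}  B6 = {4, 7, 8}  B7 = {2, 3, 6}
Tree: B1–B2, B1–B3, B3–B4, B4–B5, B4–B6, B1–B7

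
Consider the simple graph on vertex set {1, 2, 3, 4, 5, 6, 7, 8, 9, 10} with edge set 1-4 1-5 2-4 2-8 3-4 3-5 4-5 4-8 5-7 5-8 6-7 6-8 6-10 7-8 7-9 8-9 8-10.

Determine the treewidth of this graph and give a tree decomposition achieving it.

Treewidth 2.
Bags: B1 = {6, 7, 8}  B2 = {5, 7, 8}  B3 = {4, 5, 8}  B4 = {7, 8, 9}  B5 = {1, 4, 5}  B6 = {2, 4, 8}  B7 = {6, 8, 10}  B8 = {3, 4, 5}
Tree: B1–B2, B2–B3, B2–B4, B3–B5, B3–B6, B1–B7, B5–B8

Every bag has size at most 3, so the width is 3 − 1 = 2 and tw(G) ≤ 2. Conversely, {2, 4, 8} is a clique of size 3, and the vertices of any clique must share a bag in every tree decomposition; so some bag has ≥ 3 vertices and tw(G) ≥ 2. Hence tw(G) = 2 exactly.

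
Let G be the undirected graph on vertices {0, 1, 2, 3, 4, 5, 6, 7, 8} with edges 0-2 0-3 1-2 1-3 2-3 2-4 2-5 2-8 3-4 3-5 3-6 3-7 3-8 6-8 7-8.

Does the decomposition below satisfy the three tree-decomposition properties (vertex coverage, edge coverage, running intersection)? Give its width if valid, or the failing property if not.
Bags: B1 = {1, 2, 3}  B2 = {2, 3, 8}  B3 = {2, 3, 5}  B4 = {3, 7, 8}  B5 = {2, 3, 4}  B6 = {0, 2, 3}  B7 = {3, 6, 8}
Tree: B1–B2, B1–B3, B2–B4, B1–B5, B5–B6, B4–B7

Yes; width 2.

Every vertex of G appears in some bag (union = {0, 1, 2, 3, 4, 5, 6, 7, 8}); every edge is covered by a bag; and for each vertex v the set of bags containing v is connected in the bag tree. The decomposition is therefore valid. The largest bag has 3 vertices, so the width is 2.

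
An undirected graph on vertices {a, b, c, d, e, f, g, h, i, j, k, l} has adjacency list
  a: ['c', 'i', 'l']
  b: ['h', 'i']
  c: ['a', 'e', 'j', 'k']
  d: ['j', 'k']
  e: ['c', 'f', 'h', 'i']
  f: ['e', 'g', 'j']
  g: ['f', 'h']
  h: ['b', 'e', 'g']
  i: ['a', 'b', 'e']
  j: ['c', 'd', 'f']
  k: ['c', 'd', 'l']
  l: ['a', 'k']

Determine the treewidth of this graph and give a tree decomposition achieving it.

Each bag holds 4 vertices, so the decomposition has width 3, which upper-bounds the treewidth. For the lower bound: the 4 vertex sets {b,g,h}, {f}, {e}, {a,c,i,j} are disjoint, each induces a connected subgraph, and every pair is joined by at least one edge of G. Contracting each set to a single vertex therefore yields K_{4} as a minor, and since treewidth is minor-monotone, tw(G) ≥ tw(K_{4}) = 3. Hence tw(G) = 3 exactly.

Treewidth 3.
One optimal decomposition is:
Bags: B1 = {b, f, g, h}  B2 = {b, e, f, h}  B3 = {b, e, f, i}  B4 = {e, f, i, j}  B5 = {c, e, i, j}  B6 = {a, c, i, j}  B7 = {a, c, d, j}  B8 = {a, c, d, k}  B9 = {a, d, k, l}
Tree: B1–B2, B2–B3, B3–B4, B4–B5, B5–B6, B6–B7, B7–B8, B8–B9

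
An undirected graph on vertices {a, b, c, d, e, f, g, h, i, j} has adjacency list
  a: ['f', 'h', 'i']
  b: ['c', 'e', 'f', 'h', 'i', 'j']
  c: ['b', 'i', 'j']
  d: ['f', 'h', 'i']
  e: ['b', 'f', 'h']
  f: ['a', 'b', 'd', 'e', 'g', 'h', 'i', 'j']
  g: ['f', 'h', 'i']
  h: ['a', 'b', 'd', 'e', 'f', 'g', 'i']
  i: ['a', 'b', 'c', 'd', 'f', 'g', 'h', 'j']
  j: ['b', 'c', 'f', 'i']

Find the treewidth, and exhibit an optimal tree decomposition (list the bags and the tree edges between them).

Treewidth 3.
One such decomposition:
Bags: B1 = {b, f, i, j}  B2 = {b, f, h, i}  B3 = {a, f, h, i}  B4 = {d, f, h, i}  B5 = {f, g, h, i}  B6 = {b, e, f, h}  B7 = {b, c, i, j}
Tree: B1–B2, B2–B3, B2–B4, B3–B5, B2–B6, B1–B7

Each bag holds 4 vertices, so the decomposition has width 3, which upper-bounds the treewidth. Conversely, {b, c, i, j} is a clique of size 4, and the vertices of any clique must share a bag in every tree decomposition; so some bag has ≥ 4 vertices and tw(G) ≥ 3. Therefore the treewidth is 3.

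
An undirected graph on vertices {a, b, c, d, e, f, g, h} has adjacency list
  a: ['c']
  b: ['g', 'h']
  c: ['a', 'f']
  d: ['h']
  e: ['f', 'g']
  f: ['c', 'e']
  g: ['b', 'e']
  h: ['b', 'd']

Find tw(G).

1

A width-1 tree decomposition is:
Bags: B1 = {d, h}  B2 = {b, h}  B3 = {b, g}  B4 = {e, g}  B5 = {e, f}  B6 = {c, f}  B7 = {a, c}
Tree: B1–B2, B2–B3, B3–B4, B4–B5, B5–B6, B6–B7
Each bag holds 2 vertices, so the decomposition has width 1, which upper-bounds the treewidth. Any graph with an edge has treewidth ≥ 1, and G has the edge d–h. Therefore the treewidth is 1.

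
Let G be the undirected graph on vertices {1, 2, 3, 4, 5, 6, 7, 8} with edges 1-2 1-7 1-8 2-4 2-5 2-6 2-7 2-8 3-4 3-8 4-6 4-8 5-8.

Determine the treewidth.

2

A width-2 tree decomposition is:
Bags: B1 = {2, 4, 8}  B2 = {1, 2, 8}  B3 = {1, 2, 7}  B4 = {3, 4, 8}  B5 = {2, 5, 8}  B6 = {2, 4, 6}
Tree: B1–B2, B2–B3, B1–B4, B2–B5, B1–B6
Each bag holds 3 vertices, so the decomposition has width 2, which upper-bounds the treewidth. On the other hand G contains the 3-clique {1, 2, 8}. A clique must lie in a single bag of any decomposition, so no decomposition can have width below 2. Therefore the treewidth is 2.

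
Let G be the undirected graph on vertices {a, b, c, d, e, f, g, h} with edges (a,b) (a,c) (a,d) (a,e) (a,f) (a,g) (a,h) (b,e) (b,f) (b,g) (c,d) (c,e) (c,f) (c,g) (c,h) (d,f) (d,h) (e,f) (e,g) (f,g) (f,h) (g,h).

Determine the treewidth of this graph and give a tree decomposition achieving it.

Each bag holds 5 vertices, so the decomposition has width 4, which upper-bounds the treewidth. On the other hand G contains the 5-clique {a, c, d, f, h}. A clique must lie in a single bag of any decomposition, so no decomposition can have width below 4. The upper and lower bounds meet at 4, so that is the treewidth.

Treewidth 4.
Bags: B1 = {a, c, d, f, h}  B2 = {a, c, f, g, h}  B3 = {a, c, e, f, g}  B4 = {a, b, e, f, g}
Tree: B1–B2, B2–B3, B3–B4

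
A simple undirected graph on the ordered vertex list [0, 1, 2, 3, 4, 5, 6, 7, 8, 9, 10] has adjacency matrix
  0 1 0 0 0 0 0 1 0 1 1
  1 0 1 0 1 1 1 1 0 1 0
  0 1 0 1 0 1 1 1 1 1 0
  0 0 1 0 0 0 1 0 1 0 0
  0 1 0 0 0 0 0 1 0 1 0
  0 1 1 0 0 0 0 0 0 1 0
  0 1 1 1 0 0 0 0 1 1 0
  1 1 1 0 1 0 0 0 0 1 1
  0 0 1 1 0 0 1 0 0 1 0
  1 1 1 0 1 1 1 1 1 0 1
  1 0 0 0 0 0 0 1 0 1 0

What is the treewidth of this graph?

A width-3 tree decomposition is:
Bags: B1 = {1, 2, 7, 9}  B2 = {1, 2, 5, 9}  B3 = {0, 1, 7, 9}  B4 = {1, 2, 6, 9}  B5 = {2, 6, 8, 9}  B6 = {2, 3, 6, 8}  B7 = {0, 7, 9, 10}  B8 = {1, 4, 7, 9}
Tree: B1–B2, B1–B3, B1–B4, B4–B5, B5–B6, B3–B7, B1–B8
The largest bag has 4 vertices, giving width 3; this decomposition certifies tw(G) ≤ 3. On the other hand G contains the 4-clique {2, 6, 8, 9}. A clique must lie in a single bag of any decomposition, so no decomposition can have width below 3. Therefore the treewidth is 3.

3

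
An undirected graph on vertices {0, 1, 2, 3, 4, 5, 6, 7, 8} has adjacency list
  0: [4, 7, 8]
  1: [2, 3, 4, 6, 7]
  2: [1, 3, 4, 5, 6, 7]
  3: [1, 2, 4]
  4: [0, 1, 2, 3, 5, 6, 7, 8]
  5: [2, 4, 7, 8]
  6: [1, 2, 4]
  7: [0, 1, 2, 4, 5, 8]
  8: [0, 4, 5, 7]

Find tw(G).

A width-3 tree decomposition is:
Bags: B1 = {4, 5, 7, 8}  B2 = {2, 4, 5, 7}  B3 = {1, 2, 4, 7}  B4 = {0, 4, 7, 8}  B5 = {1, 2, 3, 4}  B6 = {1, 2, 4, 6}
Tree: B1–B2, B2–B3, B1–B4, B3–B5, B5–B6
The largest bag has 4 vertices, giving width 3; this decomposition certifies tw(G) ≤ 3. On the other hand G contains the 4-clique {0, 4, 7, 8}. A clique must lie in a single bag of any decomposition, so no decomposition can have width below 3. Therefore the treewidth is 3.

3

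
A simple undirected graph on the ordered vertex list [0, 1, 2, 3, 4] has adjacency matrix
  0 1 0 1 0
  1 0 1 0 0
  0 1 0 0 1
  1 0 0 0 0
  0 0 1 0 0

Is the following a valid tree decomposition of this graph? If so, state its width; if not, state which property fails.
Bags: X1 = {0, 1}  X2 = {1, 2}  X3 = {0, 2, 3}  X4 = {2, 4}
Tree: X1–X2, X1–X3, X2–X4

A tree decomposition must satisfy three properties: every vertex lies in some bag; for every edge, both endpoints lie together in some bag; and for every vertex, the bags containing it form a connected subtree. Here bags containing vertex 2 are not connected in the tree, so the decomposition is invalid.

No — bags containing vertex 2 are not connected in the tree.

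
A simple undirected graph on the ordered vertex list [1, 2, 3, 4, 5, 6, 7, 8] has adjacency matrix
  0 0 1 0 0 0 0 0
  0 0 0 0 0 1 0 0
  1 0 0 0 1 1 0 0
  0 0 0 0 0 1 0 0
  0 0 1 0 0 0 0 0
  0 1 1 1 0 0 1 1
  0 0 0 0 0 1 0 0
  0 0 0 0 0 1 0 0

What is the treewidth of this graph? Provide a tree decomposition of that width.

The largest bag has 2 vertices, giving width 1; this decomposition certifies tw(G) ≤ 1. Since G has at least one edge (e.g. 3–5), it is not an edgeless graph, so tw(G) ≥ 1. Combining the bounds, tw(G) = 1.

Treewidth 1.
One optimal decomposition is:
Bags: B1 = {3, 5}  B2 = {3, 6}  B3 = {6, 7}  B4 = {4, 6}  B5 = {1, 3}  B6 = {2, 6}  B7 = {6, 8}
Tree: B1–B2, B2–B3, B3–B4, B2–B5, B3–B6, B3–B7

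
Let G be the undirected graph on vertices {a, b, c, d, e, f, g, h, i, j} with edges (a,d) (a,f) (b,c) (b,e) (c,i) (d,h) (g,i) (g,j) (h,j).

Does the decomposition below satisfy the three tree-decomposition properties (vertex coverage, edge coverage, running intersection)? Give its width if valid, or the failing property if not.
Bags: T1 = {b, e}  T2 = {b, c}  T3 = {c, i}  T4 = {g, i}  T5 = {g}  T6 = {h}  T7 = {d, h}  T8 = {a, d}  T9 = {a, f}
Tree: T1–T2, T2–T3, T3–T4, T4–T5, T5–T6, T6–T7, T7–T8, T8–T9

A tree decomposition must satisfy three properties: every vertex lies in some bag; for every edge, both endpoints lie together in some bag; and for every vertex, the bags containing it form a connected subtree. Here vertex j appears in no bag, so the decomposition is invalid.

No — vertex j appears in no bag.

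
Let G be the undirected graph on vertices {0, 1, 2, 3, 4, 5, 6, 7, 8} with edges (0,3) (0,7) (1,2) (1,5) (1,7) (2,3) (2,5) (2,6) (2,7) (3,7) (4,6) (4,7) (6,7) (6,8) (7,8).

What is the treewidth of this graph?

2

A width-2 tree decomposition is:
Bags: B1 = {2, 6, 7}  B2 = {6, 7, 8}  B3 = {2, 3, 7}  B4 = {0, 3, 7}  B5 = {4, 6, 7}  B6 = {1, 2, 7}  B7 = {1, 2, 5}
Tree: B1–B2, B1–B3, B3–B4, B2–B5, B3–B6, B6–B7
Each bag holds 3 vertices, so the decomposition has width 2, which upper-bounds the treewidth. On the other hand G contains the 3-clique {1, 2, 5}. A clique must lie in a single bag of any decomposition, so no decomposition can have width below 2. The upper and lower bounds meet at 2, so that is the treewidth.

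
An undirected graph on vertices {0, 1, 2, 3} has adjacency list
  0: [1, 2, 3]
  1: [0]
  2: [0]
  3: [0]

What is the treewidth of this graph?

A width-1 tree decomposition is:
Bags: B1 = {0, 3}  B2 = {0, 2}  B3 = {0, 1}
Tree: B1–B2, B1–B3
Each bag holds 2 vertices, so the decomposition has width 1, which upper-bounds the treewidth. Any graph with an edge has treewidth ≥ 1, and G has the edge 0–3. Hence tw(G) = 1 exactly.

1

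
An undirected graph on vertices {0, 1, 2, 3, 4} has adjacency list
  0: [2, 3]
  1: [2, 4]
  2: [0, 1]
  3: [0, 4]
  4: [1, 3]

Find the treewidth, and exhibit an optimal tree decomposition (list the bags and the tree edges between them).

The largest bag has 3 vertices, giving width 2; this decomposition certifies tw(G) ≤ 2. The edges 3–4–1–2–0–3 form a cycle, so G is not a tree and its treewidth is at least 2. Combining the bounds, tw(G) = 2.

Treewidth 2.
One optimal decomposition is:
Bags: B1 = {1, 3, 4}  B2 = {1, 2, 3}  B3 = {0, 2, 3}
Tree: B1–B2, B2–B3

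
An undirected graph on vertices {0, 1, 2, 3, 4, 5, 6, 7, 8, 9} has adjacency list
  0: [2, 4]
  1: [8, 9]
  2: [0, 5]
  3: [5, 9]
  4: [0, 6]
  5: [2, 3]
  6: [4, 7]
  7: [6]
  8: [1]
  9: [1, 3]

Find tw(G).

A width-1 tree decomposition is:
Bags: B1 = {1, 8}  B2 = {1, 9}  B3 = {3, 9}  B4 = {3, 5}  B5 = {2, 5}  B6 = {0, 2}  B7 = {0, 4}  B8 = {4, 6}  B9 = {6, 7}
Tree: B1–B2, B2–B3, B3–B4, B4–B5, B5–B6, B6–B7, B7–B8, B8–B9
Every bag has size at most 2, so the width is 2 − 1 = 1 and tw(G) ≤ 1. G has an edge, so its treewidth is at least 1. The upper and lower bounds meet at 1, so that is the treewidth.

1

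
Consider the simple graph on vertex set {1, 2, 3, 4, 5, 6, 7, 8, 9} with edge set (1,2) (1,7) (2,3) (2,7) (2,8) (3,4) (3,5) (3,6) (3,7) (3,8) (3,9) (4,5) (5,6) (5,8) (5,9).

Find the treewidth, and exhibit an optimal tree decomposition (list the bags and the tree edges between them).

Every bag has size at most 3, so the width is 3 − 1 = 2 and tw(G) ≤ 2. For the lower bound, the 3 vertices {1, 2, 7} are pairwise adjacent, and any tree decomposition puts a clique entirely inside one bag — forcing width ≥ 2. Combining the bounds, tw(G) = 2.

Treewidth 2.
Bags: B1 = {2, 3, 7}  B2 = {2, 3, 8}  B3 = {3, 5, 8}  B4 = {3, 4, 5}  B5 = {3, 5, 6}  B6 = {1, 2, 7}  B7 = {3, 5, 9}
Tree: B1–B2, B2–B3, B3–B4, B3–B5, B1–B6, B3–B7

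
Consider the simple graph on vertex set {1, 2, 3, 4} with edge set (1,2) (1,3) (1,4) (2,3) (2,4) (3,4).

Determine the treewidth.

A width-3 tree decomposition is:
Bags: B1 = {1, 2, 3, 4}
Tree: (single bag)
A single bag containing all 4 vertices is trivially a valid decomposition of width 3. Conversely, {1, 2, 3, 4} is a clique of size 4, and the vertices of any clique must share a bag in every tree decomposition; so some bag has ≥ 4 vertices and tw(G) ≥ 3. Combining the bounds, tw(G) = 3.

3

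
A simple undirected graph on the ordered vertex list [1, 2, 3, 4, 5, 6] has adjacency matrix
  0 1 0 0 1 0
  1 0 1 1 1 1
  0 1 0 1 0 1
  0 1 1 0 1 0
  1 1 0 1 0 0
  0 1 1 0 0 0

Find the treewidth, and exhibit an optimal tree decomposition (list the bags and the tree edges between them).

The largest bag has 3 vertices, giving width 2; this decomposition certifies tw(G) ≤ 2. Conversely, {1, 2, 5} is a clique of size 3, and the vertices of any clique must share a bag in every tree decomposition; so some bag has ≥ 3 vertices and tw(G) ≥ 2. Therefore the treewidth is 2.

Treewidth 2.
Bags: B1 = {1, 2, 5}  B2 = {2, 4, 5}  B3 = {2, 3, 4}  B4 = {2, 3, 6}
Tree: B1–B2, B2–B3, B3–B4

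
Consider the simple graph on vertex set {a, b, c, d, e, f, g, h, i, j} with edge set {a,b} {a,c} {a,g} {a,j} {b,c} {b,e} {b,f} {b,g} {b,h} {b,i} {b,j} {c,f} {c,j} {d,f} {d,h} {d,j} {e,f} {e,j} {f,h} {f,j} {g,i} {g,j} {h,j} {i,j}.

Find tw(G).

A width-3 tree decomposition is:
Bags: B1 = {b, c, f, j}  B2 = {b, f, h, j}  B3 = {b, e, f, j}  B4 = {d, f, h, j}  B5 = {a, b, c, j}  B6 = {a, b, g, j}  B7 = {b, g, i, j}
Tree: B1–B2, B2–B3, B2–B4, B1–B5, B5–B6, B6–B7
Every bag has size at most 4, so the width is 4 − 1 = 3 and tw(G) ≤ 3. On the other hand G contains the 4-clique {d, f, h, j}. A clique must lie in a single bag of any decomposition, so no decomposition can have width below 3. Hence tw(G) = 3 exactly.

3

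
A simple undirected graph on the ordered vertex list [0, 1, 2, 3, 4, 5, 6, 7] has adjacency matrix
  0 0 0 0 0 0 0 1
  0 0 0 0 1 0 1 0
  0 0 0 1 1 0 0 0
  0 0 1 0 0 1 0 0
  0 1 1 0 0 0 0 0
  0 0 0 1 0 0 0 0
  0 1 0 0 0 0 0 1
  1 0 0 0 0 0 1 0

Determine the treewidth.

1

A width-1 tree decomposition is:
Bags: B1 = {3, 5}  B2 = {2, 3}  B3 = {2, 4}  B4 = {1, 4}  B5 = {1, 6}  B6 = {6, 7}  B7 = {0, 7}
Tree: B1–B2, B2–B3, B3–B4, B4–B5, B5–B6, B6–B7
Every bag has size at most 2, so the width is 2 − 1 = 1 and tw(G) ≤ 1. Since G has at least one edge (e.g. 5–3), it is not an edgeless graph, so tw(G) ≥ 1. Hence tw(G) = 1 exactly.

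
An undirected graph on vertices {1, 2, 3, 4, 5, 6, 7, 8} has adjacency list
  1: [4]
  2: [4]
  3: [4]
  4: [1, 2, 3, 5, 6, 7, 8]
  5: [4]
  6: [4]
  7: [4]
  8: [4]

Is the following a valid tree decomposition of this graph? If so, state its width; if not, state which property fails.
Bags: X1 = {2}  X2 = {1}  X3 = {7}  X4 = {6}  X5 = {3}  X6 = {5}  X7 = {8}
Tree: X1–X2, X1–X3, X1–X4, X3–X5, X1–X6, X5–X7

A tree decomposition must satisfy three properties: every vertex lies in some bag; for every edge, both endpoints lie together in some bag; and for every vertex, the bags containing it form a connected subtree. Here vertex 4 appears in no bag, so the decomposition is invalid.

No — vertex 4 appears in no bag.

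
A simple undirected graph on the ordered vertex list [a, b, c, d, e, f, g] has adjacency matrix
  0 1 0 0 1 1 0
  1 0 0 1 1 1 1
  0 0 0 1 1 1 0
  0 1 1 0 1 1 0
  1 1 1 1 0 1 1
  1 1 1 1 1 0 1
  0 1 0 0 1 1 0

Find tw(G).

3

A width-3 tree decomposition is:
Bags: B1 = {b, e, f, g}  B2 = {b, d, e, f}  B3 = {a, b, e, f}  B4 = {c, d, e, f}
Tree: B1–B2, B2–B3, B2–B4
Every bag has size at most 4, so the width is 4 − 1 = 3 and tw(G) ≤ 3. For the lower bound, the 4 vertices {c, d, e, f} are pairwise adjacent, and any tree decomposition puts a clique entirely inside one bag — forcing width ≥ 3. Combining the bounds, tw(G) = 3.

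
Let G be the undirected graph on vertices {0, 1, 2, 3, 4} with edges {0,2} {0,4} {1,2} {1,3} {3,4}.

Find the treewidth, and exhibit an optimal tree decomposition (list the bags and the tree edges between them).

Treewidth 2.
Bags: B1 = {0, 3, 4}  B2 = {0, 2, 3}  B3 = {1, 2, 3}
Tree: B1–B2, B2–B3

The largest bag has 3 vertices, giving width 2; this decomposition certifies tw(G) ≤ 2. The edges 3–4–0–2–1–3 form a cycle, so G is not a tree and its treewidth is at least 2. Hence tw(G) = 2 exactly.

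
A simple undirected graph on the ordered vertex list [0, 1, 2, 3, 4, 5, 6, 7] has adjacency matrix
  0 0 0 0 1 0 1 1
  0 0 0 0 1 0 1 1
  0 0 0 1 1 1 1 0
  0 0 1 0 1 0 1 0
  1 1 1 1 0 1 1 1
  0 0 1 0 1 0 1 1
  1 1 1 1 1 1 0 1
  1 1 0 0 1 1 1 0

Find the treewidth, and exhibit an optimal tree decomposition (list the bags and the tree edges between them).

Treewidth 3.
Bags: B1 = {4, 5, 6, 7}  B2 = {2, 4, 5, 6}  B3 = {1, 4, 6, 7}  B4 = {0, 4, 6, 7}  B5 = {2, 3, 4, 6}
Tree: B1–B2, B1–B3, B1–B4, B2–B5

Each bag holds 4 vertices, so the decomposition has width 3, which upper-bounds the treewidth. On the other hand G contains the 4-clique {2, 3, 4, 6}. A clique must lie in a single bag of any decomposition, so no decomposition can have width below 3. Combining the bounds, tw(G) = 3.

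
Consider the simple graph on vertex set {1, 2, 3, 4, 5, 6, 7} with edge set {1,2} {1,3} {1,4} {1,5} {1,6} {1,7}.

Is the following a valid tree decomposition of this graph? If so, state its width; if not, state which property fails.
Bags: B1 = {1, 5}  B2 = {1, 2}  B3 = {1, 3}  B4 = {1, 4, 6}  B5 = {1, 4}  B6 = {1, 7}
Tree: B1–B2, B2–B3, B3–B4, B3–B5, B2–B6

No — bags containing vertex 4 are not connected in the tree.

A tree decomposition must satisfy three properties: every vertex lies in some bag; for every edge, both endpoints lie together in some bag; and for every vertex, the bags containing it form a connected subtree. Here bags containing vertex 4 are not connected in the tree, so the decomposition is invalid.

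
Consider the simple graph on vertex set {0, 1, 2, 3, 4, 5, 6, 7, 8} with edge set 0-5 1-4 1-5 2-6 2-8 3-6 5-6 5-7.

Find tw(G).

1

A width-1 tree decomposition is:
Bags: B1 = {0, 5}  B2 = {1, 5}  B3 = {1, 4}  B4 = {5, 6}  B5 = {2, 6}  B6 = {3, 6}  B7 = {2, 8}  B8 = {5, 7}
Tree: B1–B2, B2–B3, B1–B4, B4–B5, B5–B6, B5–B7, B2–B8
The largest bag has 2 vertices, giving width 1; this decomposition certifies tw(G) ≤ 1. G has an edge, so its treewidth is at least 1. Hence tw(G) = 1 exactly.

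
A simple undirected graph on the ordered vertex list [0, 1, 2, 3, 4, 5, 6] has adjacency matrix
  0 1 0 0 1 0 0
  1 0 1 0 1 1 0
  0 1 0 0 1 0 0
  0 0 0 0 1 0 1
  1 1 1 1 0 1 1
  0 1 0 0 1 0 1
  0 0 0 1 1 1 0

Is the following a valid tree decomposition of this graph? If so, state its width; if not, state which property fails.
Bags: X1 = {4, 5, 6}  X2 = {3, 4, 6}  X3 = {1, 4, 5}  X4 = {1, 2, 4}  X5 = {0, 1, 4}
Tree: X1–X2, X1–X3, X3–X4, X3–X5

Yes; width 2.

Vertex coverage: the bags together contain {0, 1, 2, 3, 4, 5, 6}, the full vertex set. Edge coverage: each edge of G has both endpoints in at least one bag. Running intersection: for every vertex, the bags containing it form a connected subtree. All three properties hold, so this is a valid tree decomposition of width max|bag| − 1 = 2, and hence tw(G) ≤ 2.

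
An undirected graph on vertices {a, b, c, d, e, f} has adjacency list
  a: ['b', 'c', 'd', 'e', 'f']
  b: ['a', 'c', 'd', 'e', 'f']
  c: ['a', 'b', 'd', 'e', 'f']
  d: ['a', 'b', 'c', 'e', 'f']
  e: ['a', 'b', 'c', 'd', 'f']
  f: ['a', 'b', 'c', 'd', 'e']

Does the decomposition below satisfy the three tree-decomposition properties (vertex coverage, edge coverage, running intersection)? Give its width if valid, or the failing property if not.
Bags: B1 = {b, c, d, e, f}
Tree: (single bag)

A tree decomposition must satisfy three properties: every vertex lies in some bag; for every edge, both endpoints lie together in some bag; and for every vertex, the bags containing it form a connected subtree. Here vertex a appears in no bag, so the decomposition is invalid.

No — vertex a appears in no bag.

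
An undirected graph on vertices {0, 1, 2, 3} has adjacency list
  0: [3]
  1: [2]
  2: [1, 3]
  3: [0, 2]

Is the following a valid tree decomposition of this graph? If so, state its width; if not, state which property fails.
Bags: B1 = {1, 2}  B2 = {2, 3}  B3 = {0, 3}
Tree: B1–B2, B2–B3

Yes; width 1.

Checking the three conditions: (i) the bags cover all of {0, 1, 2, 3}; (ii) for each edge, some bag contains both endpoints; (iii) the bags containing any fixed vertex form a subtree. All hold, so the decomposition is valid with width 2 − 1 = 1.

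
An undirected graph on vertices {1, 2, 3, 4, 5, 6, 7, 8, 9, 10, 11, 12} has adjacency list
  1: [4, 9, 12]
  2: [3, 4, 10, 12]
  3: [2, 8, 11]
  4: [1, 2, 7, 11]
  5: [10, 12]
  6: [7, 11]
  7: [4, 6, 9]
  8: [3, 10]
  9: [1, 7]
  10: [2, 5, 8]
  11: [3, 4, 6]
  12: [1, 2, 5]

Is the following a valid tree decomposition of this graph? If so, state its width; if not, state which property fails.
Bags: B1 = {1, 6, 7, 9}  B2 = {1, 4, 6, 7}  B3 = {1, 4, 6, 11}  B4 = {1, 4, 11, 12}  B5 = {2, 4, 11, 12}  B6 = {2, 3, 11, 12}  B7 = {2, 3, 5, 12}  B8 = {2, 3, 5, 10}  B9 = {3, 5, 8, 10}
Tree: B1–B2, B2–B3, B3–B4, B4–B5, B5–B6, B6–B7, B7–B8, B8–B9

Vertex coverage: the bags together contain {1, 2, 3, 4, 5, 6, 7, 8, 9, 10, 11, 12}, the full vertex set. Edge coverage: each edge of G has both endpoints in at least one bag. Running intersection: for every vertex, the bags containing it form a connected subtree. All three properties hold, so this is a valid tree decomposition of width max|bag| − 1 = 3, and hence tw(G) ≤ 3.

Yes; width 3.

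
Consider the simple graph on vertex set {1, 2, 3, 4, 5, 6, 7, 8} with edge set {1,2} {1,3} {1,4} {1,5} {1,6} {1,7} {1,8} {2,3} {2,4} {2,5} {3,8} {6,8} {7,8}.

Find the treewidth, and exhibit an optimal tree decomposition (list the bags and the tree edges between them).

Treewidth 2.
One such decomposition:
Bags: B1 = {1, 3, 8}  B2 = {1, 6, 8}  B3 = {1, 2, 3}  B4 = {1, 2, 5}  B5 = {1, 2, 4}  B6 = {1, 7, 8}
Tree: B1–B2, B1–B3, B3–B4, B4–B5, B1–B6

The largest bag has 3 vertices, giving width 2; this decomposition certifies tw(G) ≤ 2. Conversely, {1, 3, 8} is a clique of size 3, and the vertices of any clique must share a bag in every tree decomposition; so some bag has ≥ 3 vertices and tw(G) ≥ 2. Combining the bounds, tw(G) = 2.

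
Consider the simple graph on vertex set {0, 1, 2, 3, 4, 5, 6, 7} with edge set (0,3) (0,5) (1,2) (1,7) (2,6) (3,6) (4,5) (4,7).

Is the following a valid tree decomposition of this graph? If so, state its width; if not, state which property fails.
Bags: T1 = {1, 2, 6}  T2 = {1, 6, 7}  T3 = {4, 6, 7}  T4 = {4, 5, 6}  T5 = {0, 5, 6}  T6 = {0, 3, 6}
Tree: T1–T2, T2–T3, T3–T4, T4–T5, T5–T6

Yes; width 2.

Checking the three conditions: (i) the bags cover all of {0, 1, 2, 3, 4, 5, 6, 7}; (ii) for each edge, some bag contains both endpoints; (iii) the bags containing any fixed vertex form a subtree. All hold, so the decomposition is valid with width 3 − 1 = 2.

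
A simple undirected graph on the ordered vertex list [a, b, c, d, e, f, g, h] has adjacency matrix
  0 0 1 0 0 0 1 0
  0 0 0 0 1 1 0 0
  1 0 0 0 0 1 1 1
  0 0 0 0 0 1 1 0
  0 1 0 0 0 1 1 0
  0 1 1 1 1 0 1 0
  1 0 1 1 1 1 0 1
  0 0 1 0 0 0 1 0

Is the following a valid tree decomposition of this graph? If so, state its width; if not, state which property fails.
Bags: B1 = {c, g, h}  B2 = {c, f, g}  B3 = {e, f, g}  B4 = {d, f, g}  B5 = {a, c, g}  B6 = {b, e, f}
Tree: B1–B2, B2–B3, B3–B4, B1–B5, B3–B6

Yes; width 2.

Every vertex of G appears in some bag (union = {a, b, c, d, e, f, g, h}); every edge is covered by a bag; and for each vertex v the set of bags containing v is connected in the bag tree. The decomposition is therefore valid. The largest bag has 3 vertices, so the width is 2.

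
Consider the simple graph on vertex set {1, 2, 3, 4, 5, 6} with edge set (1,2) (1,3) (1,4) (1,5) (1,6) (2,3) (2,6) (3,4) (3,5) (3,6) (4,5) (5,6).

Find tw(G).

A width-3 tree decomposition is:
Bags: B1 = {1, 3, 4, 5}  B2 = {1, 3, 5, 6}  B3 = {1, 2, 3, 6}
Tree: B1–B2, B2–B3
Each bag holds 4 vertices, so the decomposition has width 3, which upper-bounds the treewidth. On the other hand G contains the 4-clique {1, 2, 3, 6}. A clique must lie in a single bag of any decomposition, so no decomposition can have width below 3. Therefore the treewidth is 3.

3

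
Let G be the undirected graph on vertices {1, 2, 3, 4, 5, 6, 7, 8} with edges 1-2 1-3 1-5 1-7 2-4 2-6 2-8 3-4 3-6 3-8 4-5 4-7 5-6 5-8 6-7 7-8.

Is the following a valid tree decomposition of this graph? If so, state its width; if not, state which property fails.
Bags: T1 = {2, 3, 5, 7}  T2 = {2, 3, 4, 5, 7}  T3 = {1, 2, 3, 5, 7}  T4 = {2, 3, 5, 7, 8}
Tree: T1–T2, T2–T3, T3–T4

A tree decomposition must satisfy three properties: every vertex lies in some bag; for every edge, both endpoints lie together in some bag; and for every vertex, the bags containing it form a connected subtree. Here vertex 6 appears in no bag, so the decomposition is invalid.

No — vertex 6 appears in no bag.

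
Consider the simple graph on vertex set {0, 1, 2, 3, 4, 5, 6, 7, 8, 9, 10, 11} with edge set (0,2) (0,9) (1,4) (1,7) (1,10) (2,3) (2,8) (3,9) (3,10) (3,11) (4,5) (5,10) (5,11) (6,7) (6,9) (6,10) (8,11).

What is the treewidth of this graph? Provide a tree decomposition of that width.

The largest bag has 4 vertices, giving width 3; this decomposition certifies tw(G) ≤ 3. For the lower bound: the 4 vertex sets {0,2,8}, {9}, {3}, {5,6,10,11} are disjoint, each induces a connected subgraph, and every pair is joined by at least one edge of G. Contracting each set to a single vertex therefore yields K_{4} as a minor, and since treewidth is minor-monotone, tw(G) ≥ tw(K_{4}) = 3. The upper and lower bounds meet at 3, so that is the treewidth.

Treewidth 3.
One optimal decomposition is:
Bags: B1 = {0, 2, 8, 9}  B2 = {2, 3, 8, 9}  B3 = {3, 8, 9, 11}  B4 = {3, 6, 9, 11}  B5 = {3, 6, 10, 11}  B6 = {5, 6, 10, 11}  B7 = {5, 6, 7, 10}  B8 = {1, 5, 7, 10}  B9 = {1, 4, 5, 7}
Tree: B1–B2, B2–B3, B3–B4, B4–B5, B5–B6, B6–B7, B7–B8, B8–B9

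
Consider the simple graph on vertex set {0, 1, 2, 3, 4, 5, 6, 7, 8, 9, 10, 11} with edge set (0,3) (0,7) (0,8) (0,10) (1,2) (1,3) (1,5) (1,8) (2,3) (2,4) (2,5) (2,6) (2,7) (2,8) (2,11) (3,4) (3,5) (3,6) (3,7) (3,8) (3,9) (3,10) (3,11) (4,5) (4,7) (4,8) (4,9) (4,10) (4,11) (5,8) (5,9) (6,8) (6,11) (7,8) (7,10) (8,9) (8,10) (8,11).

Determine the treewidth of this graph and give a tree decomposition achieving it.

Treewidth 4.
One such decomposition:
Bags: B1 = {3, 4, 7, 8, 10}  B2 = {2, 3, 4, 7, 8}  B3 = {2, 3, 4, 5, 8}  B4 = {3, 4, 5, 8, 9}  B5 = {0, 3, 7, 8, 10}  B6 = {2, 3, 4, 8, 11}  B7 = {1, 2, 3, 5, 8}  B8 = {2, 3, 6, 8, 11}
Tree: B1–B2, B2–B3, B3–B4, B1–B5, B2–B6, B3–B7, B6–B8

The largest bag has 5 vertices, giving width 4; this decomposition certifies tw(G) ≤ 4. Conversely, {0, 3, 7, 8, 10} is a clique of size 5, and the vertices of any clique must share a bag in every tree decomposition; so some bag has ≥ 5 vertices and tw(G) ≥ 4. Therefore the treewidth is 4.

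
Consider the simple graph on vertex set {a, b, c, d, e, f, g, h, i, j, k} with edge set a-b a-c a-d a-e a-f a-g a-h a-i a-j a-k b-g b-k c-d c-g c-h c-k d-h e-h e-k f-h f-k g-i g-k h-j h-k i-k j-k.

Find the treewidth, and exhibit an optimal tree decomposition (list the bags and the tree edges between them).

Every bag has size at most 4, so the width is 4 − 1 = 3 and tw(G) ≤ 3. For the lower bound, the 4 vertices {a, c, d, h} are pairwise adjacent, and any tree decomposition puts a clique entirely inside one bag — forcing width ≥ 3. The upper and lower bounds meet at 3, so that is the treewidth.

Treewidth 3.
One such decomposition:
Bags: B1 = {a, f, h, k}  B2 = {a, c, h, k}  B3 = {a, e, h, k}  B4 = {a, c, g, k}  B5 = {a, b, g, k}  B6 = {a, g, i, k}  B7 = {a, h, j, k}  B8 = {a, c, d, h}
Tree: B1–B2, B2–B3, B2–B4, B4–B5, B5–B6, B1–B7, B2–B8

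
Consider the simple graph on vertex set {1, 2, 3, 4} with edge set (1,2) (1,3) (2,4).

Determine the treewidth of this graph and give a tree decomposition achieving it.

Treewidth 1.
One such decomposition:
Bags: B1 = {2, 4}  B2 = {1, 2}  B3 = {1, 3}
Tree: B1–B2, B2–B3

Every bag has size at most 2, so the width is 2 − 1 = 1 and tw(G) ≤ 1. Any graph with an edge has treewidth ≥ 1, and G has the edge 4–2. Hence tw(G) = 1 exactly.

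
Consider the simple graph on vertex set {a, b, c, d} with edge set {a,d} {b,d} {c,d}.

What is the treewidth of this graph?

A width-1 tree decomposition is:
Bags: B1 = {c, d}  B2 = {a, d}  B3 = {b, d}
Tree: B1–B2, B1–B3
The largest bag has 2 vertices, giving width 1; this decomposition certifies tw(G) ≤ 1. Any graph with an edge has treewidth ≥ 1, and G has the edge c–d. Combining the bounds, tw(G) = 1.

1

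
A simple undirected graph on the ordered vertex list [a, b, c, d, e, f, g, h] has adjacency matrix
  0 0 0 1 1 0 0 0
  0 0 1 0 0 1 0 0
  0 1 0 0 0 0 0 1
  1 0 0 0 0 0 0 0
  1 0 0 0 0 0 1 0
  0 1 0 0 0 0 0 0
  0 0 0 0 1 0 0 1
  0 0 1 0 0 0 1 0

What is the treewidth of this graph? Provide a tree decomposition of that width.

Treewidth 1.
One optimal decomposition is:
Bags: B1 = {b, f}  B2 = {b, c}  B3 = {c, h}  B4 = {g, h}  B5 = {e, g}  B6 = {a, e}  B7 = {a, d}
Tree: B1–B2, B2–B3, B3–B4, B4–B5, B5–B6, B6–B7

Each bag holds 2 vertices, so the decomposition has width 1, which upper-bounds the treewidth. Any graph with an edge has treewidth ≥ 1, and G has the edge f–b. The upper and lower bounds meet at 1, so that is the treewidth.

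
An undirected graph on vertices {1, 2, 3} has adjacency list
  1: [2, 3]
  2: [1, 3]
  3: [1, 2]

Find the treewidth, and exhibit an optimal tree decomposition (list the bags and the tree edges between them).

Treewidth 2.
One optimal decomposition is:
Bags: B1 = {1, 2, 3}
Tree: (single bag)

With just one bag of size 3, the width is 3 − 1 = 2, so tw(G) ≤ 2. On the other hand G contains the 3-clique {1, 2, 3}. A clique must lie in a single bag of any decomposition, so no decomposition can have width below 2. The upper and lower bounds meet at 2, so that is the treewidth.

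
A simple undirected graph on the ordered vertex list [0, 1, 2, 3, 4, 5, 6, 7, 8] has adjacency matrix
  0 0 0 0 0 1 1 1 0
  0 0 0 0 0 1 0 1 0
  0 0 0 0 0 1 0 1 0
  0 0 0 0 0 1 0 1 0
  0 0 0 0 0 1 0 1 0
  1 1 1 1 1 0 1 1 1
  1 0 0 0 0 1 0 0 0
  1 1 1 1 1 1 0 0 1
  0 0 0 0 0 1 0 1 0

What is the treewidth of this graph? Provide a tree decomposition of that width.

Treewidth 2.
One such decomposition:
Bags: B1 = {0, 5, 7}  B2 = {1, 5, 7}  B3 = {4, 5, 7}  B4 = {2, 5, 7}  B5 = {0, 5, 6}  B6 = {5, 7, 8}  B7 = {3, 5, 7}
Tree: B1–B2, B2–B3, B2–B4, B1–B5, B2–B6, B6–B7

Each bag holds 3 vertices, so the decomposition has width 2, which upper-bounds the treewidth. For the lower bound, the 3 vertices {0, 5, 6} are pairwise adjacent, and any tree decomposition puts a clique entirely inside one bag — forcing width ≥ 2. Therefore the treewidth is 2.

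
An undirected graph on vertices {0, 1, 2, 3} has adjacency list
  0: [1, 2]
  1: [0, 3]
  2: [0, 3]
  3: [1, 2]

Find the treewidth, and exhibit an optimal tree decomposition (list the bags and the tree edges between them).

Every bag has size at most 3, so the width is 3 − 1 = 2 and tw(G) ≤ 2. The edges 0–2–3–1–0 form a cycle, so G is not a tree and its treewidth is at least 2. Combining the bounds, tw(G) = 2.

Treewidth 2.
One optimal decomposition is:
Bags: B1 = {0, 2, 3}  B2 = {0, 1, 3}
Tree: B1–B2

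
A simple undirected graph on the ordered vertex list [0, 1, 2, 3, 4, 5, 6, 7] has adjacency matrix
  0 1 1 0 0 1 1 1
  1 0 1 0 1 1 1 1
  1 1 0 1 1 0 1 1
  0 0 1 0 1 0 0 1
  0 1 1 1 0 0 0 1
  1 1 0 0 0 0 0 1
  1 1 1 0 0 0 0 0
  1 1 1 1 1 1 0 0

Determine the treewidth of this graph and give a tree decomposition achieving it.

Treewidth 3.
One such decomposition:
Bags: B1 = {0, 1, 2, 7}  B2 = {1, 2, 4, 7}  B3 = {0, 1, 5, 7}  B4 = {2, 3, 4, 7}  B5 = {0, 1, 2, 6}
Tree: B1–B2, B1–B3, B2–B4, B1–B5

Each bag holds 4 vertices, so the decomposition has width 3, which upper-bounds the treewidth. For the lower bound, the 4 vertices {0, 1, 2, 6} are pairwise adjacent, and any tree decomposition puts a clique entirely inside one bag — forcing width ≥ 3. Hence tw(G) = 3 exactly.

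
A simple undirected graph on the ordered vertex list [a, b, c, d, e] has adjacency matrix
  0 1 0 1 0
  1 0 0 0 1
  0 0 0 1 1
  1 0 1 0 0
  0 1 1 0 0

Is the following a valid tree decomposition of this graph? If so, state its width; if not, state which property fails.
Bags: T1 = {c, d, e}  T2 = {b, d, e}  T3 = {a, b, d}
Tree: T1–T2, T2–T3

Yes; width 2.

Every vertex of G appears in some bag (union = {a, b, c, d, e}); every edge is covered by a bag; and for each vertex v the set of bags containing v is connected in the bag tree. The decomposition is therefore valid. The largest bag has 3 vertices, so the width is 2.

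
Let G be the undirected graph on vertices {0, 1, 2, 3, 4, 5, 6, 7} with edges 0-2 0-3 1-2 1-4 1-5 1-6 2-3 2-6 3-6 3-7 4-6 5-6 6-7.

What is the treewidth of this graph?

2

A width-2 tree decomposition is:
Bags: B1 = {3, 6, 7}  B2 = {2, 3, 6}  B3 = {0, 2, 3}  B4 = {1, 2, 6}  B5 = {1, 4, 6}  B6 = {1, 5, 6}
Tree: B1–B2, B2–B3, B2–B4, B4–B5, B5–B6
The largest bag has 3 vertices, giving width 2; this decomposition certifies tw(G) ≤ 2. For the lower bound, the 3 vertices {0, 2, 3} are pairwise adjacent, and any tree decomposition puts a clique entirely inside one bag — forcing width ≥ 2. The upper and lower bounds meet at 2, so that is the treewidth.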